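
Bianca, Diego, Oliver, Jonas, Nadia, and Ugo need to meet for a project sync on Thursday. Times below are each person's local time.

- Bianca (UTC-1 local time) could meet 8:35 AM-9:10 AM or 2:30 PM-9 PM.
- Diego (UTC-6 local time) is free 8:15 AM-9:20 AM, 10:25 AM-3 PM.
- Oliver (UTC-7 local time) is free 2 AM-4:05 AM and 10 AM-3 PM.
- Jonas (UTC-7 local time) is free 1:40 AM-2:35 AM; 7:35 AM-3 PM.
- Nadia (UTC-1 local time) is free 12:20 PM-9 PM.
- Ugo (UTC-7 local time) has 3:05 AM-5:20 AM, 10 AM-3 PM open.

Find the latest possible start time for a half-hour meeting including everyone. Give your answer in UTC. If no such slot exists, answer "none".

Bianca in UTC: 09:35-10:10, 15:30-22:00 (add 1h to convert from UTC-1).
Diego in UTC: 14:15-15:20, 16:25-21:00 (add 6h to convert from UTC-6).
Oliver in UTC: 09:00-11:05, 17:00-22:00 (add 7h to convert from UTC-7).
Jonas in UTC: 08:40-09:35, 14:35-22:00 (add 7h to convert from UTC-7).
Nadia in UTC: 13:20-22:00 (add 1h to convert from UTC-1).
Ugo in UTC: 10:05-12:20, 17:00-22:00 (add 7h to convert from UTC-7).
Bianca ∩ Diego: 16:25-21:00.
Bianca ∩ Diego ∩ Oliver: 17:00-21:00.
Bianca ∩ Diego ∩ Oliver ∩ Jonas: 17:00-21:00.
Bianca ∩ Diego ∩ Oliver ∩ Jonas ∩ Nadia: 17:00-21:00.
Bianca ∩ Diego ∩ Oliver ∩ Jonas ∩ Nadia ∩ Ugo: 17:00-21:00.
The last common window of at least 30 minutes is 17:00-21:00; a 30-minute meeting can start as late as 20:30 and still end by 21:00.

20:30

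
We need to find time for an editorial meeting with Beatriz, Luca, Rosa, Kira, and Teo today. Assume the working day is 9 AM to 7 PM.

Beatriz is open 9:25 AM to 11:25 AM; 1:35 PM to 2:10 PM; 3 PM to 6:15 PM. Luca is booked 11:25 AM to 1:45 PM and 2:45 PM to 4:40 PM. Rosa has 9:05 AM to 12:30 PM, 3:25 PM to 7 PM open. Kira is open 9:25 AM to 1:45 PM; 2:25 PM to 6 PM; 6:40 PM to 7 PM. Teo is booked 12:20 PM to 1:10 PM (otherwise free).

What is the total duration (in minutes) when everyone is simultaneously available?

200

Beatriz free: 09:25-11:25, 13:35-14:10, 15:00-18:15.
Luca free: 09:00-11:25, 13:45-14:45, 16:40-19:00 (invert busy blocks within the working day).
Rosa free: 09:05-12:30, 15:25-19:00.
Kira free: 09:25-13:45, 14:25-18:00, 18:40-19:00.
Teo free: 09:00-12:20, 13:10-19:00 (invert busy blocks within the working day).
Beatriz ∩ Luca: 09:25-11:25, 13:45-14:10, 16:40-18:15.
Beatriz ∩ Luca ∩ Rosa: 09:25-11:25, 16:40-18:15.
Beatriz ∩ Luca ∩ Rosa ∩ Kira: 09:25-11:25, 16:40-18:00.
Beatriz ∩ Luca ∩ Rosa ∩ Kira ∩ Teo: 09:25-11:25, 16:40-18:00.
So the common availability across everyone is 09:25-11:25, 16:40-18:00.
Summing the common windows: 120 + 80 = 200 minutes.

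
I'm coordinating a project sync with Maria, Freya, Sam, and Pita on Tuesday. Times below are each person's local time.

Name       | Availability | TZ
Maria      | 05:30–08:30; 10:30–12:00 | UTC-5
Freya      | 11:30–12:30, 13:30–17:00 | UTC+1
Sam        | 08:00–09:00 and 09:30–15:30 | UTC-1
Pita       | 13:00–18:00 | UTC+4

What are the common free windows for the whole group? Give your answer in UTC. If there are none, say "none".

Maria in UTC: 10:30-13:30, 15:30-17:00 (add 5h to convert from UTC-5).
Freya in UTC: 10:30-11:30, 12:30-16:00 (subtract 1h to convert from UTC+1).
Sam in UTC: 09:00-10:00, 10:30-16:30 (add 1h to convert from UTC-1).
Pita in UTC: 09:00-14:00 (subtract 4h to convert from UTC+4).
Maria ∩ Freya: 10:30-11:30, 12:30-13:30, 15:30-16:00.
Maria ∩ Freya ∩ Sam: 10:30-11:30, 12:30-13:30, 15:30-16:00.
Maria ∩ Freya ∩ Sam ∩ Pita: 10:30-11:30, 12:30-13:30.

10:30-11:30, 12:30-13:30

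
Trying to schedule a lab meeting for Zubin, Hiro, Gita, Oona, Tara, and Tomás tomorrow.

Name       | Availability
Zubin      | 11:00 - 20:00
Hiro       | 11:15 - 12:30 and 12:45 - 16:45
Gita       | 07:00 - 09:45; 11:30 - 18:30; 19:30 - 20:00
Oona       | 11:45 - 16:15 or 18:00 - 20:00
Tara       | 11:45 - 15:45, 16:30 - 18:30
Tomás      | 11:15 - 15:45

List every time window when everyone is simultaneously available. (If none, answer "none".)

Zubin ∩ Hiro: 11:15-12:30, 12:45-16:45.
Zubin ∩ Hiro ∩ Gita: 11:30-12:30, 12:45-16:45.
Zubin ∩ Hiro ∩ Gita ∩ Oona: 11:45-12:30, 12:45-16:15.
Zubin ∩ Hiro ∩ Gita ∩ Oona ∩ Tara: 11:45-12:30, 12:45-15:45.
Zubin ∩ Hiro ∩ Gita ∩ Oona ∩ Tara ∩ Tomás: 11:45-12:30, 12:45-15:45.
So the common availability across everyone is 11:45-12:30, 12:45-15:45.

11:45-12:30, 12:45-15:45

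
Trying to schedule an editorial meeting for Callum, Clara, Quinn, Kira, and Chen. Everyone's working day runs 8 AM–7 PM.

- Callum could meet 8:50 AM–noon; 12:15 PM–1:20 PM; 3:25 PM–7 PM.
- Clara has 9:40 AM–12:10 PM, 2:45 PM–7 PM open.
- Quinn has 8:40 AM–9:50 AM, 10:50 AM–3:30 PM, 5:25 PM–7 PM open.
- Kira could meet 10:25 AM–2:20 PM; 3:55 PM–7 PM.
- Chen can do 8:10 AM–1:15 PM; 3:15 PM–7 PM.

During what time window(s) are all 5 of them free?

Callum ∩ Clara: 09:40-12:00, 15:25-19:00.
Callum ∩ Clara ∩ Quinn: 09:40-09:50, 10:50-12:00, 15:25-15:30, 17:25-19:00.
Callum ∩ Clara ∩ Quinn ∩ Kira: 10:50-12:00, 17:25-19:00.
Callum ∩ Clara ∩ Quinn ∩ Kira ∩ Chen: 10:50-12:00, 17:25-19:00.

10:50-12:00, 17:25-19:00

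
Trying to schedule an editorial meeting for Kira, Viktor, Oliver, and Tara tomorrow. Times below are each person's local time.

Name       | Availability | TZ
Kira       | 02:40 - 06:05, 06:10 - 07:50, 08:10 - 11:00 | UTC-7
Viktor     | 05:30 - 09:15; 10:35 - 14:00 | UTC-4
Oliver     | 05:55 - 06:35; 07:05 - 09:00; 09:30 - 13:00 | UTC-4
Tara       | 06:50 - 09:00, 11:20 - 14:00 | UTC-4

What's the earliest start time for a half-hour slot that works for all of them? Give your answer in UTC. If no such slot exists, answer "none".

11:05

Kira in UTC: 09:40-13:05, 13:10-14:50, 15:10-18:00 (add 7h to convert from UTC-7).
Viktor in UTC: 09:30-13:15, 14:35-18:00 (add 4h to convert from UTC-4).
Oliver in UTC: 09:55-10:35, 11:05-13:00, 13:30-17:00 (add 4h to convert from UTC-4).
Tara in UTC: 10:50-13:00, 15:20-18:00 (add 4h to convert from UTC-4).
Kira ∩ Viktor: 09:40-13:05, 13:10-13:15, 14:35-14:50, 15:10-18:00.
Kira ∩ Viktor ∩ Oliver: 09:55-10:35, 11:05-13:00, 14:35-14:50, 15:10-17:00.
Kira ∩ Viktor ∩ Oliver ∩ Tara: 11:05-13:00, 15:20-17:00.
The first common window of at least 30 minutes is 11:05-13:00, so the earliest start is 11:05.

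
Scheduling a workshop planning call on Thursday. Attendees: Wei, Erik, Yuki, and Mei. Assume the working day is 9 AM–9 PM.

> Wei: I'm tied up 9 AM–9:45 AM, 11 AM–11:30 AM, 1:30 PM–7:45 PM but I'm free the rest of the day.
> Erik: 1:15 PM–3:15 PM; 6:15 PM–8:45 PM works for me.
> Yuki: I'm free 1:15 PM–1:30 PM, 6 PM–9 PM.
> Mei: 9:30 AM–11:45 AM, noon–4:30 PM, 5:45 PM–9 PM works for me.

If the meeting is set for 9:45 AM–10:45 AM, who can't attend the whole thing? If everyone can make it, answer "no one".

Erik, Yuki

Wei free: 09:45-11:00, 11:30-13:30, 19:45-21:00 (invert busy blocks within the working day).
Erik free: 13:15-15:15, 18:15-20:45.
Yuki free: 13:15-13:30, 18:00-21:00.
Mei free: 09:30-11:45, 12:00-16:30, 17:45-21:00.
Wei: free for 09:45-10:45. Erik: not fully free for 09:45-10:45. Yuki: not fully free for 09:45-10:45. Mei: free for 09:45-10:45.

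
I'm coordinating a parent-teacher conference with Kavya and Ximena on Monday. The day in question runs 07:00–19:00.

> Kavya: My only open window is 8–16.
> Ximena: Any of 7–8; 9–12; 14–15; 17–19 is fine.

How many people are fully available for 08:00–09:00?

1

Kavya can make the full 08:00-09:00 slot — that's 1.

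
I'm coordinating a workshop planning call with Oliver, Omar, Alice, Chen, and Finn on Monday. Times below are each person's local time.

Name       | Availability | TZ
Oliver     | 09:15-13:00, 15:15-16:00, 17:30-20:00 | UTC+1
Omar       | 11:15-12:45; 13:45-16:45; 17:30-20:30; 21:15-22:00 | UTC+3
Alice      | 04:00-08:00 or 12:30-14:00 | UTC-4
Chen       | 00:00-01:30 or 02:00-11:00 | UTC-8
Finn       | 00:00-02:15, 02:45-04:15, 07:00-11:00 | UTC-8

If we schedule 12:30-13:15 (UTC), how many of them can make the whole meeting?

2

Oliver in UTC: 08:15-12:00, 14:15-15:00, 16:30-19:00 (subtract 1h to convert from UTC+1).
Omar in UTC: 08:15-09:45, 10:45-13:45, 14:30-17:30, 18:15-19:00 (subtract 3h to convert from UTC+3).
Alice in UTC: 08:00-12:00, 16:30-18:00 (add 4h to convert from UTC-4).
Chen in UTC: 08:00-09:30, 10:00-19:00 (add 8h to convert from UTC-8).
Finn in UTC: 08:00-10:15, 10:45-12:15, 15:00-19:00 (add 8h to convert from UTC-8).
Omar and Chen can make the full 12:30-13:15 slot — that's 2.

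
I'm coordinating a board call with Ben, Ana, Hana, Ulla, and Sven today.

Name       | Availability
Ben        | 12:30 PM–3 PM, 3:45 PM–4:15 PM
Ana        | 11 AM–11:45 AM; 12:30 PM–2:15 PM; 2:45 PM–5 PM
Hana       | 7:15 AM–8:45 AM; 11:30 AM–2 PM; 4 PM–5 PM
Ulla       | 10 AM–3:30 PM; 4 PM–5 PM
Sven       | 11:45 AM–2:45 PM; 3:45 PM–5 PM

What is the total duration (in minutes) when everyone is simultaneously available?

105

Ben ∩ Ana: 12:30-14:15, 14:45-15:00, 15:45-16:15.
Ben ∩ Ana ∩ Hana: 12:30-14:00, 16:00-16:15.
Ben ∩ Ana ∩ Hana ∩ Ulla: 12:30-14:00, 16:00-16:15.
Ben ∩ Ana ∩ Hana ∩ Ulla ∩ Sven: 12:30-14:00, 16:00-16:15.
Summing the common windows: 90 + 15 = 105 minutes.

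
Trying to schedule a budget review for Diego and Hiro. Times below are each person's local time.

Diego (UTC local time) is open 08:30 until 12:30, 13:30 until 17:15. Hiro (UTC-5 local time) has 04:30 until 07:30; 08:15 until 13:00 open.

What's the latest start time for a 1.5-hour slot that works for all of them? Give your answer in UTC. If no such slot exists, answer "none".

Diego in UTC: 08:30-12:30, 13:30-17:15.
Hiro in UTC: 09:30-12:30, 13:15-18:00 (add 5h to convert from UTC-5).
Diego ∩ Hiro: 09:30-12:30, 13:30-17:15.
The last common window of at least 90 minutes is 13:30-17:15; a 90-minute meeting can start as late as 15:45 and still end by 17:15.

15:45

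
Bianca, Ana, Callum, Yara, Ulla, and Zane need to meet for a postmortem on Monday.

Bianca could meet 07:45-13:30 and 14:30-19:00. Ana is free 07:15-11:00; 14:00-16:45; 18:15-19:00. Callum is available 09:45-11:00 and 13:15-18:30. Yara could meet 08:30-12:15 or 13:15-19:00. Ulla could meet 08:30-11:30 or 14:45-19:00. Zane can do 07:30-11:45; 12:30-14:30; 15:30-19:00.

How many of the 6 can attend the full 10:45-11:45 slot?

3

Bianca, Yara, and Zane can make the full 10:45-11:45 slot — that's 3.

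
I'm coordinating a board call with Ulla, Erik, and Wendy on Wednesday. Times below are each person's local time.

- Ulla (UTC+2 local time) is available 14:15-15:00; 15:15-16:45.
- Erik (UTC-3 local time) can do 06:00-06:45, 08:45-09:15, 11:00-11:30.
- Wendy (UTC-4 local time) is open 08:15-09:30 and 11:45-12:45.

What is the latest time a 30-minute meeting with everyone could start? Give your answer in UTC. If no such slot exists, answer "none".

none

Ulla in UTC: 12:15-13:00, 13:15-14:45 (subtract 2h to convert from UTC+2).
Erik in UTC: 09:00-09:45, 11:45-12:15, 14:00-14:30 (add 3h to convert from UTC-3).
Wendy in UTC: 12:15-13:30, 15:45-16:45 (add 4h to convert from UTC-4).
Ulla ∩ Erik: 14:00-14:30.
Ulla ∩ Erik ∩ Wendy: ∅.
There is no time when everyone is free.
No common window is at least 30 minutes long.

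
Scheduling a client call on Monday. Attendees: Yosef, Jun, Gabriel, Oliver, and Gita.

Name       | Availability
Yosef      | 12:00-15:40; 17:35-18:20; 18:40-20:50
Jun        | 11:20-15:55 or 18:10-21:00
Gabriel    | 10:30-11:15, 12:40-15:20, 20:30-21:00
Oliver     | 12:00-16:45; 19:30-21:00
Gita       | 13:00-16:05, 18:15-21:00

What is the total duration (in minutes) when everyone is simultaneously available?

Yosef ∩ Jun: 12:00-15:40, 18:10-18:20, 18:40-20:50.
Yosef ∩ Jun ∩ Gabriel: 12:40-15:20, 20:30-20:50.
Yosef ∩ Jun ∩ Gabriel ∩ Oliver: 12:40-15:20, 20:30-20:50.
Yosef ∩ Jun ∩ Gabriel ∩ Oliver ∩ Gita: 13:00-15:20, 20:30-20:50.
Summing the common windows: 140 + 20 = 160 minutes.

160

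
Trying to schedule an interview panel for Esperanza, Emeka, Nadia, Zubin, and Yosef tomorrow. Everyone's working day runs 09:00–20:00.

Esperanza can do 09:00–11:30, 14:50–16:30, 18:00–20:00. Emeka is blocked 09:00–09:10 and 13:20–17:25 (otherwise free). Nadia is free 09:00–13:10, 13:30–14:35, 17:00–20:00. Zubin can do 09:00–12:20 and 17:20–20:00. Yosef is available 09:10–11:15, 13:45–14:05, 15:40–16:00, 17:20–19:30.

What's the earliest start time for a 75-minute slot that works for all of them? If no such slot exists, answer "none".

09:10

Esperanza free: 09:00-11:30, 14:50-16:30, 18:00-20:00.
Emeka free: 09:10-13:20, 17:25-20:00 (invert busy blocks within the working day).
Nadia free: 09:00-13:10, 13:30-14:35, 17:00-20:00.
Zubin free: 09:00-12:20, 17:20-20:00.
Yosef free: 09:10-11:15, 13:45-14:05, 15:40-16:00, 17:20-19:30.
Esperanza ∩ Emeka: 09:10-11:30, 18:00-20:00.
Esperanza ∩ Emeka ∩ Nadia: 09:10-11:30, 18:00-20:00.
Esperanza ∩ Emeka ∩ Nadia ∩ Zubin: 09:10-11:30, 18:00-20:00.
Esperanza ∩ Emeka ∩ Nadia ∩ Zubin ∩ Yosef: 09:10-11:15, 18:00-19:30.
The first common window of at least 75 minutes is 09:10-11:15, so the earliest start is 09:10.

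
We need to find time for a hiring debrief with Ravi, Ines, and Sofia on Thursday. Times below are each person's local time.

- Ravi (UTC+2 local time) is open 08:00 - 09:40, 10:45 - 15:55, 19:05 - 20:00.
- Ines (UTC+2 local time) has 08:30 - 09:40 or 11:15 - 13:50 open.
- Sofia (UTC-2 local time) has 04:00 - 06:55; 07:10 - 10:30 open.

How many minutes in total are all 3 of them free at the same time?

Ravi in UTC: 06:00-07:40, 08:45-13:55, 17:05-18:00 (subtract 2h to convert from UTC+2).
Ines in UTC: 06:30-07:40, 09:15-11:50 (subtract 2h to convert from UTC+2).
Sofia in UTC: 06:00-08:55, 09:10-12:30 (add 2h to convert from UTC-2).
Ravi ∩ Ines: 06:30-07:40, 09:15-11:50.
Ravi ∩ Ines ∩ Sofia: 06:30-07:40, 09:15-11:50.
Summing the common windows: 70 + 155 = 225 minutes.

225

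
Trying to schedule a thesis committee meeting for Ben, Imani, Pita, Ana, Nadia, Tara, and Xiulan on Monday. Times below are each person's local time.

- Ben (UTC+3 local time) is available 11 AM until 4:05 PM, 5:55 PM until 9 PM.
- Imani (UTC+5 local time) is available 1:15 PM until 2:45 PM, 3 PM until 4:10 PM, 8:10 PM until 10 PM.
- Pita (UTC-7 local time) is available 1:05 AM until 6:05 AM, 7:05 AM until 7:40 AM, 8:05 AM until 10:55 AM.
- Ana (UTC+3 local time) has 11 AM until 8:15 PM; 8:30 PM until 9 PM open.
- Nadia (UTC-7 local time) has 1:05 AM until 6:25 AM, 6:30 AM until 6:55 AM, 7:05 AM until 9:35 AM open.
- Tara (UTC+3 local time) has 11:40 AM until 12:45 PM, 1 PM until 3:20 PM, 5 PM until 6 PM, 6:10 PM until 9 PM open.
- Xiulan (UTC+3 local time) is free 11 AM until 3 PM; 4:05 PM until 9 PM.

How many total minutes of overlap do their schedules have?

220

Ben in UTC: 08:00-13:05, 14:55-18:00 (subtract 3h to convert from UTC+3).
Imani in UTC: 08:15-09:45, 10:00-11:10, 15:10-17:00 (subtract 5h to convert from UTC+5).
Pita in UTC: 08:05-13:05, 14:05-14:40, 15:05-17:55 (add 7h to convert from UTC-7).
Ana in UTC: 08:00-17:15, 17:30-18:00 (subtract 3h to convert from UTC+3).
Nadia in UTC: 08:05-13:25, 13:30-13:55, 14:05-16:35 (add 7h to convert from UTC-7).
Tara in UTC: 08:40-09:45, 10:00-12:20, 14:00-15:00, 15:10-18:00 (subtract 3h to convert from UTC+3).
Xiulan in UTC: 08:00-12:00, 13:05-18:00 (subtract 3h to convert from UTC+3).
Ben ∩ Imani: 08:15-09:45, 10:00-11:10, 15:10-17:00.
Ben ∩ Imani ∩ Pita: 08:15-09:45, 10:00-11:10, 15:10-17:00.
Ben ∩ Imani ∩ Pita ∩ Ana: 08:15-09:45, 10:00-11:10, 15:10-17:00.
Ben ∩ Imani ∩ Pita ∩ Ana ∩ Nadia: 08:15-09:45, 10:00-11:10, 15:10-16:35.
Ben ∩ Imani ∩ Pita ∩ Ana ∩ Nadia ∩ Tara: 08:40-09:45, 10:00-11:10, 15:10-16:35.
Ben ∩ Imani ∩ Pita ∩ Ana ∩ Nadia ∩ Tara ∩ Xiulan: 08:40-09:45, 10:00-11:10, 15:10-16:35.
Those are the intersection windows.
Summing the common windows: 65 + 70 + 85 = 220 minutes.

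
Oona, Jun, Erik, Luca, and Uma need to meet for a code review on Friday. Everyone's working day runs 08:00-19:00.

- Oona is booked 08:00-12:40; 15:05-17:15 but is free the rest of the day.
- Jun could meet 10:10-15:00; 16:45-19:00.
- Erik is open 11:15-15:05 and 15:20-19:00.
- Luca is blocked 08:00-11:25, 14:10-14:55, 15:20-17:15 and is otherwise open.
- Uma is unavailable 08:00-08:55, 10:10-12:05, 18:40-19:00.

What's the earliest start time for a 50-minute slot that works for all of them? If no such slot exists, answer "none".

Oona free: 12:40-15:05, 17:15-19:00 (invert busy blocks within the working day).
Jun free: 10:10-15:00, 16:45-19:00.
Erik free: 11:15-15:05, 15:20-19:00.
Luca free: 11:25-14:10, 14:55-15:20, 17:15-19:00 (invert busy blocks within the working day).
Uma free: 08:55-10:10, 12:05-18:40 (invert busy blocks within the working day).
Oona ∩ Jun: 12:40-15:00, 17:15-19:00.
Oona ∩ Jun ∩ Erik: 12:40-15:00, 17:15-19:00.
Oona ∩ Jun ∩ Erik ∩ Luca: 12:40-14:10, 14:55-15:00, 17:15-19:00.
Oona ∩ Jun ∩ Erik ∩ Luca ∩ Uma: 12:40-14:10, 14:55-15:00, 17:15-18:40.
The first common window of at least 50 minutes is 12:40-14:10, so the earliest start is 12:40.

12:40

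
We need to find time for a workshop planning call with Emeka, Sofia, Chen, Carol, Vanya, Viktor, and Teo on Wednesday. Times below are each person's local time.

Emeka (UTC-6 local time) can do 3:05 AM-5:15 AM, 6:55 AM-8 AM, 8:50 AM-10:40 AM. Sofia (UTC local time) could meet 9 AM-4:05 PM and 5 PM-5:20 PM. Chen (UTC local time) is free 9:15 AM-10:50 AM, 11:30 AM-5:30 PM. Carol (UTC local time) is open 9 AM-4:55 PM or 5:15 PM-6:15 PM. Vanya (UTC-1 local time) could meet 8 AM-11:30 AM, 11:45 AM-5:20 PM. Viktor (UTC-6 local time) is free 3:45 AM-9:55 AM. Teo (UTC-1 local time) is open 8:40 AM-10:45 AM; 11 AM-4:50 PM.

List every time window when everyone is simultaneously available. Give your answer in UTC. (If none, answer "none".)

Emeka in UTC: 09:05-11:15, 12:55-14:00, 14:50-16:40 (add 6h to convert from UTC-6).
Sofia in UTC: 09:00-16:05, 17:00-17:20.
Chen in UTC: 09:15-10:50, 11:30-17:30.
Carol in UTC: 09:00-16:55, 17:15-18:15.
Vanya in UTC: 09:00-12:30, 12:45-18:20 (add 1h to convert from UTC-1).
Viktor in UTC: 09:45-15:55 (add 6h to convert from UTC-6).
Teo in UTC: 09:40-11:45, 12:00-17:50 (add 1h to convert from UTC-1).
Emeka ∩ Sofia: 09:05-11:15, 12:55-14:00, 14:50-16:05.
Emeka ∩ Sofia ∩ Chen: 09:15-10:50, 12:55-14:00, 14:50-16:05.
Emeka ∩ Sofia ∩ Chen ∩ Carol: 09:15-10:50, 12:55-14:00, 14:50-16:05.
Emeka ∩ Sofia ∩ Chen ∩ Carol ∩ Vanya: 09:15-10:50, 12:55-14:00, 14:50-16:05.
Emeka ∩ Sofia ∩ Chen ∩ Carol ∩ Vanya ∩ Viktor: 09:45-10:50, 12:55-14:00, 14:50-15:55.
Emeka ∩ Sofia ∩ Chen ∩ Carol ∩ Vanya ∩ Viktor ∩ Teo: 09:45-10:50, 12:55-14:00, 14:50-15:55.

09:45-10:50, 12:55-14:00, 14:50-15:55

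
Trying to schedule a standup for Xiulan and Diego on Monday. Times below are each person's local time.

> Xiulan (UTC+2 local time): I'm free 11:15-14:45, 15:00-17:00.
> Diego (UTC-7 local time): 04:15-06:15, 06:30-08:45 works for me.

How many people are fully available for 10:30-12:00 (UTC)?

Xiulan in UTC: 09:15-12:45, 13:00-15:00 (subtract 2h to convert from UTC+2).
Diego in UTC: 11:15-13:15, 13:30-15:45 (add 7h to convert from UTC-7).
Xiulan can make the full 10:30-12:00 slot — that's 1.

1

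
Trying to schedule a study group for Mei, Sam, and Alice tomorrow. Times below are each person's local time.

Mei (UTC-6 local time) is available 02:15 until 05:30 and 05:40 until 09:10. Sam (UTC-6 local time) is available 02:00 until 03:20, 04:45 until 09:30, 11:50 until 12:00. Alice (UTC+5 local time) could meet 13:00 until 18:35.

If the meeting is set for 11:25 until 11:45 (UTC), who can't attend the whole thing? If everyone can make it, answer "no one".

Mei in UTC: 08:15-11:30, 11:40-15:10 (add 6h to convert from UTC-6).
Sam in UTC: 08:00-09:20, 10:45-15:30, 17:50-18:00 (add 6h to convert from UTC-6).
Alice in UTC: 08:00-13:35 (subtract 5h to convert from UTC+5).
Mei: not fully free for 11:25-11:45. Sam: free for 11:25-11:45. Alice: free for 11:25-11:45.

Mei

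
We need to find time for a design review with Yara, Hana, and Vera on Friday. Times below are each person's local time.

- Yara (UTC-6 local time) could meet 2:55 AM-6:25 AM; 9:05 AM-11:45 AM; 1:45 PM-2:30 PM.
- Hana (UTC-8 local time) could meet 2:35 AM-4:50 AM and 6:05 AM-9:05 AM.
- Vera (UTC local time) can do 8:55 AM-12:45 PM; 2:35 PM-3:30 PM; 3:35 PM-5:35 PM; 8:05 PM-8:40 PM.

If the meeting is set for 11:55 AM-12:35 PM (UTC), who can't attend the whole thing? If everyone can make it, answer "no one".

Yara in UTC: 08:55-12:25, 15:05-17:45, 19:45-20:30 (add 6h to convert from UTC-6).
Hana in UTC: 10:35-12:50, 14:05-17:05 (add 8h to convert from UTC-8).
Vera in UTC: 08:55-12:45, 14:35-15:30, 15:35-17:35, 20:05-20:40.
Yara: not fully free for 11:55-12:35. Hana: free for 11:55-12:35. Vera: free for 11:55-12:35.

Yara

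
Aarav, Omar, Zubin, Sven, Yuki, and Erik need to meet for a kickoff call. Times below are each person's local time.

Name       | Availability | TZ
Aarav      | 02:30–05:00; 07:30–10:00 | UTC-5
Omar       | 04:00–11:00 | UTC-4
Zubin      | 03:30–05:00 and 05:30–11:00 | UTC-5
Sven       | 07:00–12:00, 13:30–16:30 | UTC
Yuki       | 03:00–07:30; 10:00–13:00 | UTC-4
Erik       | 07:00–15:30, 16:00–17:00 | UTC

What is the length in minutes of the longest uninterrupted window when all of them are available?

Aarav in UTC: 07:30-10:00, 12:30-15:00 (add 5h to convert from UTC-5).
Omar in UTC: 08:00-15:00 (add 4h to convert from UTC-4).
Zubin in UTC: 08:30-10:00, 10:30-16:00 (add 5h to convert from UTC-5).
Sven in UTC: 07:00-12:00, 13:30-16:30.
Yuki in UTC: 07:00-11:30, 14:00-17:00 (add 4h to convert from UTC-4).
Erik in UTC: 07:00-15:30, 16:00-17:00.
Aarav ∩ Omar: 08:00-10:00, 12:30-15:00.
Aarav ∩ Omar ∩ Zubin: 08:30-10:00, 12:30-15:00.
Aarav ∩ Omar ∩ Zubin ∩ Sven: 08:30-10:00, 13:30-15:00.
Aarav ∩ Omar ∩ Zubin ∩ Sven ∩ Yuki: 08:30-10:00, 14:00-15:00.
Aarav ∩ Omar ∩ Zubin ∩ Sven ∩ Yuki ∩ Erik: 08:30-10:00, 14:00-15:00.
The longest is 08:30-10:00 at 90 minutes.

90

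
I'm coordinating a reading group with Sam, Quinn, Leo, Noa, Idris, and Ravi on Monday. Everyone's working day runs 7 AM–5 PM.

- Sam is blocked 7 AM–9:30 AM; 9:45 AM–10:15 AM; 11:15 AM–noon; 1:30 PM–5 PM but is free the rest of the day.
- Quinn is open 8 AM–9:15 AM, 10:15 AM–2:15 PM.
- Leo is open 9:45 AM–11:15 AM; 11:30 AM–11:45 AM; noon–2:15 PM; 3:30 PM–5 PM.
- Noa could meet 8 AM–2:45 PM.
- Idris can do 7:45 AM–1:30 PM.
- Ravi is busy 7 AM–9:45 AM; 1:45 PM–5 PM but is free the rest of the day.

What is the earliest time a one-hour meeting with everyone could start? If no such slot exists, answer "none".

Sam free: 09:30-09:45, 10:15-11:15, 12:00-13:30 (invert busy blocks within the working day).
Quinn free: 08:00-09:15, 10:15-14:15.
Leo free: 09:45-11:15, 11:30-11:45, 12:00-14:15, 15:30-17:00.
Noa free: 08:00-14:45.
Idris free: 07:45-13:30.
Ravi free: 09:45-13:45 (invert busy blocks within the working day).
Sam ∩ Quinn: 10:15-11:15, 12:00-13:30.
Sam ∩ Quinn ∩ Leo: 10:15-11:15, 12:00-13:30.
Sam ∩ Quinn ∩ Leo ∩ Noa: 10:15-11:15, 12:00-13:30.
Sam ∩ Quinn ∩ Leo ∩ Noa ∩ Idris: 10:15-11:15, 12:00-13:30.
Sam ∩ Quinn ∩ Leo ∩ Noa ∩ Idris ∩ Ravi: 10:15-11:15, 12:00-13:30.
The first common window of at least 60 minutes is 10:15-11:15, so the earliest start is 10:15.

10:15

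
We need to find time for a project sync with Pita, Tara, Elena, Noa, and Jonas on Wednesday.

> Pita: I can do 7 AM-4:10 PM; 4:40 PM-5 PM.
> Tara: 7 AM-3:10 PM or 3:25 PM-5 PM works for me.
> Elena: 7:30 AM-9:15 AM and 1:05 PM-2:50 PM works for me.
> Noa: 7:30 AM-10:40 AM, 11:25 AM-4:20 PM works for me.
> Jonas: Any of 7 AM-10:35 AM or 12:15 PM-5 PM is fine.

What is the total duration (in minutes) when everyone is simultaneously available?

Pita ∩ Tara: 07:00-15:10, 15:25-16:10, 16:40-17:00.
Pita ∩ Tara ∩ Elena: 07:30-09:15, 13:05-14:50.
Pita ∩ Tara ∩ Elena ∩ Noa: 07:30-09:15, 13:05-14:50.
Pita ∩ Tara ∩ Elena ∩ Noa ∩ Jonas: 07:30-09:15, 13:05-14:50.
So the common availability across everyone is 07:30-09:15, 13:05-14:50.
Summing the common windows: 105 + 105 = 210 minutes.

210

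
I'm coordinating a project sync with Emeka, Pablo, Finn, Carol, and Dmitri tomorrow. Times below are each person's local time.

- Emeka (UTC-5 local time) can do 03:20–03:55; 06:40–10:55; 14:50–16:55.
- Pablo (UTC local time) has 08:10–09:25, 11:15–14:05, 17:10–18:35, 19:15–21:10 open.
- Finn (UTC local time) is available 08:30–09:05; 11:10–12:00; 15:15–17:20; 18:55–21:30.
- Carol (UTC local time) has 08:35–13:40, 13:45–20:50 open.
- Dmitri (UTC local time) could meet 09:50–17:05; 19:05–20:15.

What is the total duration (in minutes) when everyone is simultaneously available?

Emeka in UTC: 08:20-08:55, 11:40-15:55, 19:50-21:55 (add 5h to convert from UTC-5).
Pablo in UTC: 08:10-09:25, 11:15-14:05, 17:10-18:35, 19:15-21:10.
Finn in UTC: 08:30-09:05, 11:10-12:00, 15:15-17:20, 18:55-21:30.
Carol in UTC: 08:35-13:40, 13:45-20:50.
Dmitri in UTC: 09:50-17:05, 19:05-20:15.
Emeka ∩ Pablo: 08:20-08:55, 11:40-14:05, 19:50-21:10.
Emeka ∩ Pablo ∩ Finn: 08:30-08:55, 11:40-12:00, 19:50-21:10.
Emeka ∩ Pablo ∩ Finn ∩ Carol: 08:35-08:55, 11:40-12:00, 19:50-20:50.
Emeka ∩ Pablo ∩ Finn ∩ Carol ∩ Dmitri: 11:40-12:00, 19:50-20:15.
Summing the common windows: 20 + 25 = 45 minutes.

45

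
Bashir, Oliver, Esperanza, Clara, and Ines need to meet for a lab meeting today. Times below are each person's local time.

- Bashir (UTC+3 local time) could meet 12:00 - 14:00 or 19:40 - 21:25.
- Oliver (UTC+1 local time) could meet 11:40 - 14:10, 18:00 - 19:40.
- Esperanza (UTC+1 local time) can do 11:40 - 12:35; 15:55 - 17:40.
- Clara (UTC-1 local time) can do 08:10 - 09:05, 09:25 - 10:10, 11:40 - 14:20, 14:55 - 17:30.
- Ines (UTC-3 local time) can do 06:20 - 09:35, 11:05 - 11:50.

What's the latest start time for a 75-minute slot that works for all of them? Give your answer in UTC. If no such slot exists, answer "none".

none

Bashir in UTC: 09:00-11:00, 16:40-18:25 (subtract 3h to convert from UTC+3).
Oliver in UTC: 10:40-13:10, 17:00-18:40 (subtract 1h to convert from UTC+1).
Esperanza in UTC: 10:40-11:35, 14:55-16:40 (subtract 1h to convert from UTC+1).
Clara in UTC: 09:10-10:05, 10:25-11:10, 12:40-15:20, 15:55-18:30 (add 1h to convert from UTC-1).
Ines in UTC: 09:20-12:35, 14:05-14:50 (add 3h to convert from UTC-3).
Bashir ∩ Oliver: 10:40-11:00, 17:00-18:25.
Bashir ∩ Oliver ∩ Esperanza: 10:40-11:00.
Bashir ∩ Oliver ∩ Esperanza ∩ Clara: 10:40-11:00.
Bashir ∩ Oliver ∩ Esperanza ∩ Clara ∩ Ines: 10:40-11:00.
Those are the intersection windows.
No common window is at least 75 minutes long.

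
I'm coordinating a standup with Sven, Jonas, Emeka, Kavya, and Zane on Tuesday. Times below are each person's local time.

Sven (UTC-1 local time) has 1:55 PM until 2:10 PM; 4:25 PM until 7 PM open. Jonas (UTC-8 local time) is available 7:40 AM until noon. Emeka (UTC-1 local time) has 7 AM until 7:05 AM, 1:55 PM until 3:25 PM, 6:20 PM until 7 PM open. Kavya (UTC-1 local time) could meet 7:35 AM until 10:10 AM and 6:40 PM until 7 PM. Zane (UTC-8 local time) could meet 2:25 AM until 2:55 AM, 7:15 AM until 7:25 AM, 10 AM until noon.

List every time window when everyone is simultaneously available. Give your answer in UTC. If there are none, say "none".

Sven in UTC: 14:55-15:10, 17:25-20:00 (add 1h to convert from UTC-1).
Jonas in UTC: 15:40-20:00 (add 8h to convert from UTC-8).
Emeka in UTC: 08:00-08:05, 14:55-16:25, 19:20-20:00 (add 1h to convert from UTC-1).
Kavya in UTC: 08:35-11:10, 19:40-20:00 (add 1h to convert from UTC-1).
Zane in UTC: 10:25-10:55, 15:15-15:25, 18:00-20:00 (add 8h to convert from UTC-8).
Sven ∩ Jonas: 17:25-20:00.
Sven ∩ Jonas ∩ Emeka: 19:20-20:00.
Sven ∩ Jonas ∩ Emeka ∩ Kavya: 19:40-20:00.
Sven ∩ Jonas ∩ Emeka ∩ Kavya ∩ Zane: 19:40-20:00.

19:40-20:00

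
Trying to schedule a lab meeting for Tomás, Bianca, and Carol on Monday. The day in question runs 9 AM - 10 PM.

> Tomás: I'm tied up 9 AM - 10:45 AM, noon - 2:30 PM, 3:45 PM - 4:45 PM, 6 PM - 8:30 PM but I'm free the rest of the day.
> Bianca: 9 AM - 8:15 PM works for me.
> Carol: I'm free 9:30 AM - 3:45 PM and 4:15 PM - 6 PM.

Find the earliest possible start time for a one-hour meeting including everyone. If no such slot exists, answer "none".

10:45

Tomás free: 10:45-12:00, 14:30-15:45, 16:45-18:00, 20:30-22:00 (invert busy blocks within the working day).
Bianca free: 09:00-20:15.
Carol free: 09:30-15:45, 16:15-18:00.
Tomás ∩ Bianca: 10:45-12:00, 14:30-15:45, 16:45-18:00.
Tomás ∩ Bianca ∩ Carol: 10:45-12:00, 14:30-15:45, 16:45-18:00.
The first common window of at least 60 minutes is 10:45-12:00, so the earliest start is 10:45.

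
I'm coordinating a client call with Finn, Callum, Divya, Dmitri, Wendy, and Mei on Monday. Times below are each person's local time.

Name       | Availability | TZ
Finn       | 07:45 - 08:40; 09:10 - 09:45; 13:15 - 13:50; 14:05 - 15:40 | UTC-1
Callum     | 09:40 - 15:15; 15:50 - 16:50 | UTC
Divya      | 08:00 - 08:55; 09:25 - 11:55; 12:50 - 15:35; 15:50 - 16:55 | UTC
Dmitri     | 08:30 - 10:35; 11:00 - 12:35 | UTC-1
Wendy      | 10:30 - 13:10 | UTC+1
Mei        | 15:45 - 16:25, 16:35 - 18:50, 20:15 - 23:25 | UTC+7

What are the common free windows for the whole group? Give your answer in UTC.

10:10-10:45

Finn in UTC: 08:45-09:40, 10:10-10:45, 14:15-14:50, 15:05-16:40 (add 1h to convert from UTC-1).
Callum in UTC: 09:40-15:15, 15:50-16:50.
Divya in UTC: 08:00-08:55, 09:25-11:55, 12:50-15:35, 15:50-16:55.
Dmitri in UTC: 09:30-11:35, 12:00-13:35 (add 1h to convert from UTC-1).
Wendy in UTC: 09:30-12:10 (subtract 1h to convert from UTC+1).
Mei in UTC: 08:45-09:25, 09:35-11:50, 13:15-16:25 (subtract 7h to convert from UTC+7).
Finn ∩ Callum: 10:10-10:45, 14:15-14:50, 15:05-15:15, 15:50-16:40.
Finn ∩ Callum ∩ Divya: 10:10-10:45, 14:15-14:50, 15:05-15:15, 15:50-16:40.
Finn ∩ Callum ∩ Divya ∩ Dmitri: 10:10-10:45.
Finn ∩ Callum ∩ Divya ∩ Dmitri ∩ Wendy: 10:10-10:45.
Finn ∩ Callum ∩ Divya ∩ Dmitri ∩ Wendy ∩ Mei: 10:10-10:45.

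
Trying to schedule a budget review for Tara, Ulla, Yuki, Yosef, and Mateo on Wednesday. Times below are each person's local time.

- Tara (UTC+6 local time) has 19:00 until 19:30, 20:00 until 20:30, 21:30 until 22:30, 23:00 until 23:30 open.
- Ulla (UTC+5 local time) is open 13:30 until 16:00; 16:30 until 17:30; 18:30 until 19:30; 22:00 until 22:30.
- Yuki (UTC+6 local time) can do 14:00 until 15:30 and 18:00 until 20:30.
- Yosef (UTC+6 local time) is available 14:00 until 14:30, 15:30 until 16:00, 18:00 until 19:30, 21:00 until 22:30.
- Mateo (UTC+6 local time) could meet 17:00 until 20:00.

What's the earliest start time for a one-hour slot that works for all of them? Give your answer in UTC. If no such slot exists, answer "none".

none

Tara in UTC: 13:00-13:30, 14:00-14:30, 15:30-16:30, 17:00-17:30 (subtract 6h to convert from UTC+6).
Ulla in UTC: 08:30-11:00, 11:30-12:30, 13:30-14:30, 17:00-17:30 (subtract 5h to convert from UTC+5).
Yuki in UTC: 08:00-09:30, 12:00-14:30 (subtract 6h to convert from UTC+6).
Yosef in UTC: 08:00-08:30, 09:30-10:00, 12:00-13:30, 15:00-16:30 (subtract 6h to convert from UTC+6).
Mateo in UTC: 11:00-14:00 (subtract 6h to convert from UTC+6).
Tara ∩ Ulla: 14:00-14:30, 17:00-17:30.
Tara ∩ Ulla ∩ Yuki: 14:00-14:30.
Tara ∩ Ulla ∩ Yuki ∩ Yosef: ∅.
Tara ∩ Ulla ∩ Yuki ∩ Yosef ∩ Mateo: ∅.
There is no time when everyone is free.
No common window is at least 60 minutes long.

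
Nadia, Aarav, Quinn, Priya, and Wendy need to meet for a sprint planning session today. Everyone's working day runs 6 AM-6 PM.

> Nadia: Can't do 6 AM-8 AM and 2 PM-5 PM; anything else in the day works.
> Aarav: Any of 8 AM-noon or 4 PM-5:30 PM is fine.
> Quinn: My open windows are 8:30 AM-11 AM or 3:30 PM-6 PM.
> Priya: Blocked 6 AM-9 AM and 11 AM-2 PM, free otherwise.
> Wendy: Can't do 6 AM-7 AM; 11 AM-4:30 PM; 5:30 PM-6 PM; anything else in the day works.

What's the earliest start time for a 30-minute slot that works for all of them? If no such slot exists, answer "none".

09:00

Nadia free: 08:00-14:00, 17:00-18:00 (invert busy blocks within the working day).
Aarav free: 08:00-12:00, 16:00-17:30.
Quinn free: 08:30-11:00, 15:30-18:00.
Priya free: 09:00-11:00, 14:00-18:00 (invert busy blocks within the working day).
Wendy free: 07:00-11:00, 16:30-17:30 (invert busy blocks within the working day).
Nadia ∩ Aarav: 08:00-12:00, 17:00-17:30.
Nadia ∩ Aarav ∩ Quinn: 08:30-11:00, 17:00-17:30.
Nadia ∩ Aarav ∩ Quinn ∩ Priya: 09:00-11:00, 17:00-17:30.
Nadia ∩ Aarav ∩ Quinn ∩ Priya ∩ Wendy: 09:00-11:00, 17:00-17:30.
The first common window of at least 30 minutes is 09:00-11:00, so the earliest start is 09:00.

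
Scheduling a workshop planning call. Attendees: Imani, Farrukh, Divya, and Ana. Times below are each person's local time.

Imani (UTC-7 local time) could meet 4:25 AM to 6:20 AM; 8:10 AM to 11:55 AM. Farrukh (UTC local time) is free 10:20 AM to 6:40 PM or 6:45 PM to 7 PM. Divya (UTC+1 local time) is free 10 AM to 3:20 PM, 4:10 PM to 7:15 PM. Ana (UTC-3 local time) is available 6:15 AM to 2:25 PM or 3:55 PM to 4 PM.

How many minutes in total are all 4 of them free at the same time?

250

Imani in UTC: 11:25-13:20, 15:10-18:55 (add 7h to convert from UTC-7).
Farrukh in UTC: 10:20-18:40, 18:45-19:00.
Divya in UTC: 09:00-14:20, 15:10-18:15 (subtract 1h to convert from UTC+1).
Ana in UTC: 09:15-17:25, 18:55-19:00 (add 3h to convert from UTC-3).
Imani ∩ Farrukh: 11:25-13:20, 15:10-18:40, 18:45-18:55.
Imani ∩ Farrukh ∩ Divya: 11:25-13:20, 15:10-18:15.
Imani ∩ Farrukh ∩ Divya ∩ Ana: 11:25-13:20, 15:10-17:25.
So the common availability across everyone is 11:25-13:20, 15:10-17:25.
Summing the common windows: 115 + 135 = 250 minutes.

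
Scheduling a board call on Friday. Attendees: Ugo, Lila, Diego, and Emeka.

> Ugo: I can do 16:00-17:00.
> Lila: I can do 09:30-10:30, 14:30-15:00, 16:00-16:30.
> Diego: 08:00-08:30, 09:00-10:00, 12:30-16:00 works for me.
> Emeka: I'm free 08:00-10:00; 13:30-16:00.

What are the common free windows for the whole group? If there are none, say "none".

Ugo ∩ Lila: 16:00-16:30.
Ugo ∩ Lila ∩ Diego: ∅.
Ugo ∩ Lila ∩ Diego ∩ Emeka: ∅.
There is no time when everyone is free.

none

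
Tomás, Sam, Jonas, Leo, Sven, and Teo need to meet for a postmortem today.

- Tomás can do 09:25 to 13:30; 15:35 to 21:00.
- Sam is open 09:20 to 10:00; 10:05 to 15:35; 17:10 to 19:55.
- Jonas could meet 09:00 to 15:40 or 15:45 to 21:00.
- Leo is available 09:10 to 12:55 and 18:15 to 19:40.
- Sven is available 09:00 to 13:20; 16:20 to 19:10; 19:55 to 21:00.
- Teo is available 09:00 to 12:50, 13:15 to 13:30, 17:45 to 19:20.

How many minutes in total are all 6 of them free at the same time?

255

Tomás ∩ Sam: 09:25-10:00, 10:05-13:30, 17:10-19:55.
Tomás ∩ Sam ∩ Jonas: 09:25-10:00, 10:05-13:30, 17:10-19:55.
Tomás ∩ Sam ∩ Jonas ∩ Leo: 09:25-10:00, 10:05-12:55, 18:15-19:40.
Tomás ∩ Sam ∩ Jonas ∩ Leo ∩ Sven: 09:25-10:00, 10:05-12:55, 18:15-19:10.
Tomás ∩ Sam ∩ Jonas ∩ Leo ∩ Sven ∩ Teo: 09:25-10:00, 10:05-12:50, 18:15-19:10.
Summing the common windows: 35 + 165 + 55 = 255 minutes.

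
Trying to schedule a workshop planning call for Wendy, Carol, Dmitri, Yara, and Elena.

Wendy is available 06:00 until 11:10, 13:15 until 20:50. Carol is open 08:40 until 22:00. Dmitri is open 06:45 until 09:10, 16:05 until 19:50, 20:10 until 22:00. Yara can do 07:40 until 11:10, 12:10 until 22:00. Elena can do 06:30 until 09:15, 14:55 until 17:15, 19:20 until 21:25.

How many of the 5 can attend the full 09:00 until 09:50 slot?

3

Wendy, Carol, and Yara can make the full 09:00-09:50 slot — that's 3.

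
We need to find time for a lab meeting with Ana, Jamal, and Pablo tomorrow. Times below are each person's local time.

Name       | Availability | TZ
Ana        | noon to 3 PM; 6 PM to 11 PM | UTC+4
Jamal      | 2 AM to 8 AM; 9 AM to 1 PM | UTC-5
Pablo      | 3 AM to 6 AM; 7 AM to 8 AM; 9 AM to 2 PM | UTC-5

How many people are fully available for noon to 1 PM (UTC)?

2

Ana in UTC: 08:00-11:00, 14:00-19:00 (subtract 4h to convert from UTC+4).
Jamal in UTC: 07:00-13:00, 14:00-18:00 (add 5h to convert from UTC-5).
Pablo in UTC: 08:00-11:00, 12:00-13:00, 14:00-19:00 (add 5h to convert from UTC-5).
Jamal and Pablo can make the full 12:00-13:00 slot — that's 2.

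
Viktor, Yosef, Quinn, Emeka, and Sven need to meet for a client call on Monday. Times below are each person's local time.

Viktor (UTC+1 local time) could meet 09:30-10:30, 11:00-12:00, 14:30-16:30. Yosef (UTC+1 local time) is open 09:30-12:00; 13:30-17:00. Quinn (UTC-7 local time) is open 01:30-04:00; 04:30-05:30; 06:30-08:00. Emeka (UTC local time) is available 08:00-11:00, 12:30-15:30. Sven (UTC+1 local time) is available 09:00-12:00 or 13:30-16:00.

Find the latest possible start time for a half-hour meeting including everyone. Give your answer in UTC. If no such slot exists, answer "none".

Viktor in UTC: 08:30-09:30, 10:00-11:00, 13:30-15:30 (subtract 1h to convert from UTC+1).
Yosef in UTC: 08:30-11:00, 12:30-16:00 (subtract 1h to convert from UTC+1).
Quinn in UTC: 08:30-11:00, 11:30-12:30, 13:30-15:00 (add 7h to convert from UTC-7).
Emeka in UTC: 08:00-11:00, 12:30-15:30.
Sven in UTC: 08:00-11:00, 12:30-15:00 (subtract 1h to convert from UTC+1).
Viktor ∩ Yosef: 08:30-09:30, 10:00-11:00, 13:30-15:30.
Viktor ∩ Yosef ∩ Quinn: 08:30-09:30, 10:00-11:00, 13:30-15:00.
Viktor ∩ Yosef ∩ Quinn ∩ Emeka: 08:30-09:30, 10:00-11:00, 13:30-15:00.
Viktor ∩ Yosef ∩ Quinn ∩ Emeka ∩ Sven: 08:30-09:30, 10:00-11:00, 13:30-15:00.
So the common availability across everyone is 08:30-09:30, 10:00-11:00, 13:30-15:00.
The last common window of at least 30 minutes is 13:30-15:00; a 30-minute meeting can start as late as 14:30 and still end by 15:00.

14:30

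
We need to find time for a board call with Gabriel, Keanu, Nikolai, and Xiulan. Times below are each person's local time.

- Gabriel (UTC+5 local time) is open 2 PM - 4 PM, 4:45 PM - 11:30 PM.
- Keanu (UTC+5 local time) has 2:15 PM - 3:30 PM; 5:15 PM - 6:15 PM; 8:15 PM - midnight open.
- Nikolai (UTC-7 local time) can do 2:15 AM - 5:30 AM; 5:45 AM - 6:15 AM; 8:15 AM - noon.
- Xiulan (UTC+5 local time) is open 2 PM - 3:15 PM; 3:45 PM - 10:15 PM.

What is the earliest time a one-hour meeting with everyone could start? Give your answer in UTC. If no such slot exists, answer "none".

Gabriel in UTC: 09:00-11:00, 11:45-18:30 (subtract 5h to convert from UTC+5).
Keanu in UTC: 09:15-10:30, 12:15-13:15, 15:15-19:00 (subtract 5h to convert from UTC+5).
Nikolai in UTC: 09:15-12:30, 12:45-13:15, 15:15-19:00 (add 7h to convert from UTC-7).
Xiulan in UTC: 09:00-10:15, 10:45-17:15 (subtract 5h to convert from UTC+5).
Gabriel ∩ Keanu: 09:15-10:30, 12:15-13:15, 15:15-18:30.
Gabriel ∩ Keanu ∩ Nikolai: 09:15-10:30, 12:15-12:30, 12:45-13:15, 15:15-18:30.
Gabriel ∩ Keanu ∩ Nikolai ∩ Xiulan: 09:15-10:15, 12:15-12:30, 12:45-13:15, 15:15-17:15.
The first common window of at least 60 minutes is 09:15-10:15, so the earliest start is 09:15.

09:15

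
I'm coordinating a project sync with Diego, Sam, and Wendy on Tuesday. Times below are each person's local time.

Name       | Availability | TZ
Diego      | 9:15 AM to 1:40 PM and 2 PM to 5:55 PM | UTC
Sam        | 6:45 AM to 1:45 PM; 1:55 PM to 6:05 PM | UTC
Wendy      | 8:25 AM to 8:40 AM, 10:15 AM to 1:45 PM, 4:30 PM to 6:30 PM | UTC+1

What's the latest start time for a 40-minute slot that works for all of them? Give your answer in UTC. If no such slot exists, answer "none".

16:50

Diego in UTC: 09:15-13:40, 14:00-17:55.
Sam in UTC: 06:45-13:45, 13:55-18:05.
Wendy in UTC: 07:25-07:40, 09:15-12:45, 15:30-17:30 (subtract 1h to convert from UTC+1).
Diego ∩ Sam: 09:15-13:40, 14:00-17:55.
Diego ∩ Sam ∩ Wendy: 09:15-12:45, 15:30-17:30.
The last common window of at least 40 minutes is 15:30-17:30; a 40-minute meeting can start as late as 16:50 and still end by 17:30.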